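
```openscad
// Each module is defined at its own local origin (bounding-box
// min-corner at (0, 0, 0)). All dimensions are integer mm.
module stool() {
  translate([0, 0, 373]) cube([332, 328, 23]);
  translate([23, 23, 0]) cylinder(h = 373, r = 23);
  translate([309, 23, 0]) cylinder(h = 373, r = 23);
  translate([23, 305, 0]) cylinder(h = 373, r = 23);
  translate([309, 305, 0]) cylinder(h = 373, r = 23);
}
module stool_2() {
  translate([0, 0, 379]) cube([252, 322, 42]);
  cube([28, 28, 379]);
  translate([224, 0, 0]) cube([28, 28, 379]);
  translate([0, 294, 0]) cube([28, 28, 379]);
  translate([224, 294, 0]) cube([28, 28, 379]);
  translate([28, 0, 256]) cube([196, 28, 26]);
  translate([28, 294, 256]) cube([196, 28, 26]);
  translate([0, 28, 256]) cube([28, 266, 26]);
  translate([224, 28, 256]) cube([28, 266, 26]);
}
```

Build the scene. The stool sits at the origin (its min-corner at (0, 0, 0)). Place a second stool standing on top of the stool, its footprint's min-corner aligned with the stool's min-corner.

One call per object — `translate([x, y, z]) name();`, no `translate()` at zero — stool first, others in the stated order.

stool();
translate([0, 0, 396]) stool_2();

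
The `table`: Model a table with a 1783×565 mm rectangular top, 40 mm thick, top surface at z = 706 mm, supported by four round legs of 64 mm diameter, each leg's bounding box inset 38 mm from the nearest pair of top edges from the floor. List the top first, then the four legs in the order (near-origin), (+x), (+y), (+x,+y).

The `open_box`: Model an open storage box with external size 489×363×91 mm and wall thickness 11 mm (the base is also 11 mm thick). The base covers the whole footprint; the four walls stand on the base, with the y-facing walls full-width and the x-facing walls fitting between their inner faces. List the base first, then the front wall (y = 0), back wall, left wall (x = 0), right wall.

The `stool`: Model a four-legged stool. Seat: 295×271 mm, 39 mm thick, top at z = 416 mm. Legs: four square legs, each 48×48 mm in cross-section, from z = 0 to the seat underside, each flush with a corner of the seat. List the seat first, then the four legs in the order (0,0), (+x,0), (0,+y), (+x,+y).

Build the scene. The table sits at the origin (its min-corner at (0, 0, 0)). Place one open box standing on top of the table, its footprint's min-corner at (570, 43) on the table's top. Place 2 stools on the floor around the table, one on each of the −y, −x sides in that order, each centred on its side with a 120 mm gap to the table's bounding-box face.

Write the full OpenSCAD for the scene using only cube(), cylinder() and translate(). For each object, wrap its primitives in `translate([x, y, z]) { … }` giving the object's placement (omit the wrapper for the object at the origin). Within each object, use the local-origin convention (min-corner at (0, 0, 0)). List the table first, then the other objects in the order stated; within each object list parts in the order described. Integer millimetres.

translate([0, 0, 666]) cube([1783, 565, 40]);
translate([70, 70, 0]) cylinder(h = 666, r = 32);
translate([1713, 70, 0]) cylinder(h = 666, r = 32);
translate([70, 495, 0]) cylinder(h = 666, r = 32);
translate([1713, 495, 0]) cylinder(h = 666, r = 32);
translate([570, 43, 706]) {
  cube([489, 363, 11]);
  translate([0, 0, 11]) cube([489, 11, 80]);
  translate([0, 352, 11]) cube([489, 11, 80]);
  translate([0, 11, 11]) cube([11, 341, 80]);
  translate([478, 11, 11]) cube([11, 341, 80]);
}
translate([744, -391, 0]) {
  translate([0, 0, 377]) cube([295, 271, 39]);
  cube([48, 48, 377]);
  translate([247, 0, 0]) cube([48, 48, 377]);
  translate([0, 223, 0]) cube([48, 48, 377]);
  translate([247, 223, 0]) cube([48, 48, 377]);
}
translate([-415, 147, 0]) {
  translate([0, 0, 377]) cube([295, 271, 39]);
  cube([48, 48, 377]);
  translate([247, 0, 0]) cube([48, 48, 377]);
  translate([0, 223, 0]) cube([48, 48, 377]);
  translate([247, 223, 0]) cube([48, 48, 377]);
}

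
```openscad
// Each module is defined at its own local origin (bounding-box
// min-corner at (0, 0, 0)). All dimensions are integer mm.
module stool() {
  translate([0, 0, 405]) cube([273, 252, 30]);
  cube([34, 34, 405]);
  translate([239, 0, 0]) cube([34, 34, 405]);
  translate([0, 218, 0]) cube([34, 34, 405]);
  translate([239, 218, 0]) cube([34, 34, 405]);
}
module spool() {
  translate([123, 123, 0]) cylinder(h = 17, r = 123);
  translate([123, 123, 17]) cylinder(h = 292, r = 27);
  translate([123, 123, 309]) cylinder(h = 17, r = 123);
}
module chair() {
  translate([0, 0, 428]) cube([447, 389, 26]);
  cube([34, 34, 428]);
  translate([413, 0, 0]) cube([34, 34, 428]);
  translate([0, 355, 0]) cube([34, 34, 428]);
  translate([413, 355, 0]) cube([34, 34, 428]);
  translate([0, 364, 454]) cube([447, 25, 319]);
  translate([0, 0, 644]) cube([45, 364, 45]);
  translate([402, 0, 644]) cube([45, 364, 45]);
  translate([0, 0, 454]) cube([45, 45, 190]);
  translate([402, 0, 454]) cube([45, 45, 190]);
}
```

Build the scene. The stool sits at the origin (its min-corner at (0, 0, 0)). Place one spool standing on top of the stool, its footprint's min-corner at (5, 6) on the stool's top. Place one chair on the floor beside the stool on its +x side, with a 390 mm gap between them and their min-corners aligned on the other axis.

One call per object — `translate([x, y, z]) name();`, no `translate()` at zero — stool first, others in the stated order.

stool();
translate([5, 6, 435]) spool();
translate([663, 0, 0]) chair();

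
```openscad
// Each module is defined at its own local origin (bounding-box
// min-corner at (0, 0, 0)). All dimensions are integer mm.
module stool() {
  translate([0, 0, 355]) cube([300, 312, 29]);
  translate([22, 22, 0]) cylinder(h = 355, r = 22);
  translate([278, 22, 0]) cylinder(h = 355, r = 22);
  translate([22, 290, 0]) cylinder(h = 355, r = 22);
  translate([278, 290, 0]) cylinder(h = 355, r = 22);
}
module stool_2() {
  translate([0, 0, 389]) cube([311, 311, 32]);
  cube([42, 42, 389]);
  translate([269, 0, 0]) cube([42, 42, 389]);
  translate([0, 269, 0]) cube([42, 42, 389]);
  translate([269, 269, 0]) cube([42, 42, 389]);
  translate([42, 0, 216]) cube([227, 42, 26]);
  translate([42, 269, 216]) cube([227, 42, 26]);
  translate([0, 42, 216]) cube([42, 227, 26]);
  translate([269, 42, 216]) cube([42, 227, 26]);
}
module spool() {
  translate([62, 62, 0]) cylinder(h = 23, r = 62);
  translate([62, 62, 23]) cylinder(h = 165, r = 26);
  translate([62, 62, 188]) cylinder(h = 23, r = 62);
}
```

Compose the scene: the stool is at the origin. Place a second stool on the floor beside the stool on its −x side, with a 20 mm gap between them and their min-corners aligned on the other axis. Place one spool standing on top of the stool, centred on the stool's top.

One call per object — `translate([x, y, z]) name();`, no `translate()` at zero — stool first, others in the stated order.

stool();
translate([-331, 0, 0]) stool_2();
translate([88, 94, 384]) spool();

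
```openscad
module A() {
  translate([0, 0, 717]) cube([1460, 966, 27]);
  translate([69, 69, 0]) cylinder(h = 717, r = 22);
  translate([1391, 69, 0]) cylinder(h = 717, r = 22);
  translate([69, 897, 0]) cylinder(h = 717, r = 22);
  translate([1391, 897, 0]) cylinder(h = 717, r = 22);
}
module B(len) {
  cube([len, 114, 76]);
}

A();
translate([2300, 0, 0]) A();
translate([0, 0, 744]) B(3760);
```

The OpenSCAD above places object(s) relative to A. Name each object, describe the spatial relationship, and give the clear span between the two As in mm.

A is a table. B is a beam. A beam spans the tops of two tables. The clear span between the two tables is 840 mm.

Second table starts at x = 2300; first ends at x = 1460; clear span = 2300 − 1460 = 840 mm.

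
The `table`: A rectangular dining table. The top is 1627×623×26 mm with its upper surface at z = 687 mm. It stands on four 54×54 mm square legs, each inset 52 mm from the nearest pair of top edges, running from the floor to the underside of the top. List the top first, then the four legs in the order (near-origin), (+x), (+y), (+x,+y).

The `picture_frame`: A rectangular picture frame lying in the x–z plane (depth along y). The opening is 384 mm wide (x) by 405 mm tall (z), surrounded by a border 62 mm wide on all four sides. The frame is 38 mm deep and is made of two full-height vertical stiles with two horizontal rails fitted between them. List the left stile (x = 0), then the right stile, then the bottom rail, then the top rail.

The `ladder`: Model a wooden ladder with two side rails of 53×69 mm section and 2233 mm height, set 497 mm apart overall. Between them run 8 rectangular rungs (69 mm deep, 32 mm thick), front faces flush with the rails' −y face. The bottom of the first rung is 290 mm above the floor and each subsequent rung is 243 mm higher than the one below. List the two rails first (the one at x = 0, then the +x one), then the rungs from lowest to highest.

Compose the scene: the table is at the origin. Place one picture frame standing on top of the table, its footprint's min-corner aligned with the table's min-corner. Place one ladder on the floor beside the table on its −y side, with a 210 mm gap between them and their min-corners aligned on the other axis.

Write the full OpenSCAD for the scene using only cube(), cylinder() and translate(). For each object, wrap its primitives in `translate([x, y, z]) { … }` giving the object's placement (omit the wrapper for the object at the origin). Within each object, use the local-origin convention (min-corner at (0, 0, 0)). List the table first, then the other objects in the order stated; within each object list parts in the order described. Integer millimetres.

translate([0, 0, 661]) cube([1627, 623, 26]);
translate([52, 52, 0]) cube([54, 54, 661]);
translate([1521, 52, 0]) cube([54, 54, 661]);
translate([52, 517, 0]) cube([54, 54, 661]);
translate([1521, 517, 0]) cube([54, 54, 661]);
translate([0, 0, 687]) {
  cube([62, 38, 529]);
  translate([446, 0, 0]) cube([62, 38, 529]);
  translate([62, 0, 0]) cube([384, 38, 62]);
  translate([62, 0, 467]) cube([384, 38, 62]);
}
translate([0, -279, 0]) {
  cube([53, 69, 2233]);
  translate([444, 0, 0]) cube([53, 69, 2233]);
  translate([53, 0, 290]) cube([391, 69, 32]);
  translate([53, 0, 533]) cube([391, 69, 32]);
  translate([53, 0, 776]) cube([391, 69, 32]);
  translate([53, 0, 1019]) cube([391, 69, 32]);
  translate([53, 0, 1262]) cube([391, 69, 32]);
  translate([53, 0, 1505]) cube([391, 69, 32]);
  translate([53, 0, 1748]) cube([391, 69, 32]);
  translate([53, 0, 1991]) cube([391, 69, 32]);
}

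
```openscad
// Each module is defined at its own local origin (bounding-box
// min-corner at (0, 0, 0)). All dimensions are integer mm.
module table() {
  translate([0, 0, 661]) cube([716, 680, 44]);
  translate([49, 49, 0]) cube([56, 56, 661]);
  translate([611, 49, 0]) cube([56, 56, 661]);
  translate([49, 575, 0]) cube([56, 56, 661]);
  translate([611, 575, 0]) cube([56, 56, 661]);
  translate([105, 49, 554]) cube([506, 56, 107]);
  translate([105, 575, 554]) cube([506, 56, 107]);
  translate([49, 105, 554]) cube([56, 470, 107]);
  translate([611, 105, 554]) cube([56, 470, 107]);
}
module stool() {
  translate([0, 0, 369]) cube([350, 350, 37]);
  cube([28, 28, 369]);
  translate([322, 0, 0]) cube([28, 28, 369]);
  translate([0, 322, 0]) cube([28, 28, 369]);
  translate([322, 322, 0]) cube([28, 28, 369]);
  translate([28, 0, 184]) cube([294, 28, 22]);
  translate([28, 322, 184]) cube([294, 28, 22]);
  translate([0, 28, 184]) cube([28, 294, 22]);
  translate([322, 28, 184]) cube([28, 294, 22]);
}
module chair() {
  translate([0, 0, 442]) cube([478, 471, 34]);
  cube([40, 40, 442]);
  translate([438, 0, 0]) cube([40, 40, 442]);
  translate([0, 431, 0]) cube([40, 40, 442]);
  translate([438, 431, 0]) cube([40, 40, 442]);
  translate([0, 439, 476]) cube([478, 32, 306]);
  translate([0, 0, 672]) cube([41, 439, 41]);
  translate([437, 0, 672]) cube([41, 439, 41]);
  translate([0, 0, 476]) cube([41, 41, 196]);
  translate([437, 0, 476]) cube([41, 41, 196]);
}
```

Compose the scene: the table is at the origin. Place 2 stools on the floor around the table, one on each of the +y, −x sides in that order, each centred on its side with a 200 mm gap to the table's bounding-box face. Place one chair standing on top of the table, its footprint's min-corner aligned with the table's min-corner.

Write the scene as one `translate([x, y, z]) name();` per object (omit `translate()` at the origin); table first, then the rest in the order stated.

table();
translate([183, 880, 0]) stool();
translate([-550, 165, 0]) stool();
translate([0, 0, 705]) chair();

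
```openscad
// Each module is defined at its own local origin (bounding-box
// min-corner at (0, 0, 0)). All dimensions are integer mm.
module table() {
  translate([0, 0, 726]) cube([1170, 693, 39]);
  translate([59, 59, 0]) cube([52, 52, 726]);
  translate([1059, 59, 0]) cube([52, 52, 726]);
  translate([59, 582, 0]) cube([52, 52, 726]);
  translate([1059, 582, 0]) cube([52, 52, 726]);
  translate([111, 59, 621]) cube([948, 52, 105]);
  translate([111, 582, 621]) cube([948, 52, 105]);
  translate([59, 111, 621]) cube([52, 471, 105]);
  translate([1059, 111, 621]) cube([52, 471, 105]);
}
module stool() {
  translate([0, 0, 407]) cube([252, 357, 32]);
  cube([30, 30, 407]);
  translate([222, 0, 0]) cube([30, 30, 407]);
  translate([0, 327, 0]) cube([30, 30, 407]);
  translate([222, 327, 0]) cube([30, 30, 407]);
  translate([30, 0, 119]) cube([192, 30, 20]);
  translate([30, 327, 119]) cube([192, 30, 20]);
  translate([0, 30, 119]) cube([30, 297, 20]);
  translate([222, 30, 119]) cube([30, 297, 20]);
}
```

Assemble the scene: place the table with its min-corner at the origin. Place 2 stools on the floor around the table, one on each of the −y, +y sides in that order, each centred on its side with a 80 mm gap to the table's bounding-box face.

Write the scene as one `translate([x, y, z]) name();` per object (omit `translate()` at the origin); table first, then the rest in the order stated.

table();
translate([459, -437, 0]) stool();
translate([459, 773, 0]) stool();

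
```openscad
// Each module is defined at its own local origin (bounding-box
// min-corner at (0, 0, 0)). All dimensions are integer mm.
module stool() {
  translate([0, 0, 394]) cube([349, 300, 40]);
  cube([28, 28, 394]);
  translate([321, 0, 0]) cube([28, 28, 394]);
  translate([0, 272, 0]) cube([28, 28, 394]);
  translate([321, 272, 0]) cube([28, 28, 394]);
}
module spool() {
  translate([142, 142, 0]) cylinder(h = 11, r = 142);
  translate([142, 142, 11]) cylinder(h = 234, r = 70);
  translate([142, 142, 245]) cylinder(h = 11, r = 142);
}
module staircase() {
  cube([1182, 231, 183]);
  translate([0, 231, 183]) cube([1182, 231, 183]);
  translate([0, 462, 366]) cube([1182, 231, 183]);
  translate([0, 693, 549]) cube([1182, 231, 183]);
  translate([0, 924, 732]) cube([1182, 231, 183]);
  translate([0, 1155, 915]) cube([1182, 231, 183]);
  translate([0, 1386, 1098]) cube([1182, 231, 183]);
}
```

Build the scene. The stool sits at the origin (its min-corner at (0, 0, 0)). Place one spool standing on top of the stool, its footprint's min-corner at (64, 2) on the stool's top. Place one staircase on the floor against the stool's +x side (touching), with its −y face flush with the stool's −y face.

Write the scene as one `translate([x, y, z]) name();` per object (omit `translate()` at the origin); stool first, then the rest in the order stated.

stool();
translate([64, 2, 434]) spool();
translate([349, 0, 0]) staircase();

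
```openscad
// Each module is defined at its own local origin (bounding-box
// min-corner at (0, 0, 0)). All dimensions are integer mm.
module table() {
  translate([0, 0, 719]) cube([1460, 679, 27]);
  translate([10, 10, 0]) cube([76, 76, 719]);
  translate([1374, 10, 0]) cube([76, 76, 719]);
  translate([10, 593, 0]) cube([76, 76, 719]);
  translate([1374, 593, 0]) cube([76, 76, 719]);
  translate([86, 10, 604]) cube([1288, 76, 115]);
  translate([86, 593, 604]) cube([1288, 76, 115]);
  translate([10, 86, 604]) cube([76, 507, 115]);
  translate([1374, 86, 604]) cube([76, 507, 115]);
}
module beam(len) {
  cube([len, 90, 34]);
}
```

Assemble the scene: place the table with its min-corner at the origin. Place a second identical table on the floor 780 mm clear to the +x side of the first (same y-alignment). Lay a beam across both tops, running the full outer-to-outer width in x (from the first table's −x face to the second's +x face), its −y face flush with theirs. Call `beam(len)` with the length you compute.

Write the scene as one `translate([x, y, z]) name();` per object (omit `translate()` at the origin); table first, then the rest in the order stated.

table();
translate([2240, 0, 0]) table();
translate([0, 0, 746]) beam(3700);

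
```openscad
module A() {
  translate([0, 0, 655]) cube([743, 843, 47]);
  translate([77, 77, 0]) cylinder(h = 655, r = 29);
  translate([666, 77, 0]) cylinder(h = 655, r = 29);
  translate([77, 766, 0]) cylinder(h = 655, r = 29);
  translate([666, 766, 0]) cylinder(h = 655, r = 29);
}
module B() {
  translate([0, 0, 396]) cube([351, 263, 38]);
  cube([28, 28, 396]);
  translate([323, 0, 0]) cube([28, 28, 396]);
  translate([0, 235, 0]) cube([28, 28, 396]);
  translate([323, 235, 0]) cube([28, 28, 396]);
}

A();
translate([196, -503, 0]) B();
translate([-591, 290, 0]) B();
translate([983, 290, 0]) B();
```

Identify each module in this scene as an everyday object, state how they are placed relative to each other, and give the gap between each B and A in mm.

A is a table. B is a stool. Three stools sit around the table at the −y, −x, +x sides. The gap between each stool and the table is 240 mm.

Each stool's nearest face is 240 mm from the table's bounding box.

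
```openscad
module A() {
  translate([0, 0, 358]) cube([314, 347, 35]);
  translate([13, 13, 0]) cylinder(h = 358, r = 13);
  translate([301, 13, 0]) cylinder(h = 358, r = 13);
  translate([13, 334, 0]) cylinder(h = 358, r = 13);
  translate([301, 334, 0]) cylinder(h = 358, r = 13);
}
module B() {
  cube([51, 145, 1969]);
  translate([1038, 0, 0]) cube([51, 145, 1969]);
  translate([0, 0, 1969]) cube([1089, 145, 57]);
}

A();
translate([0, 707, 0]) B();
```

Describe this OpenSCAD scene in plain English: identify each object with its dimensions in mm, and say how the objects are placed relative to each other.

A is a four-legged stool. The seat is a 314×347×35 mm slab whose top surface is at z = 393 mm; four round legs, each 26 mm in diameter, run from the floor (z = 0) to the underside of the seat, each leg's axis is inset half a diameter from the nearest pair of seat edges (so the leg's bounding box is flush with the corner).

B is a door frame. The clear opening is 987 mm wide and 1969 mm high. Two 51 mm wide jambs, 145 mm deep, stand either side of the opening from the floor to the top of the opening. A 57 mm thick head sits across the top of both jambs, spanning the full outside width of the frame.

The door frame is on the floor beside the stool on its +y side.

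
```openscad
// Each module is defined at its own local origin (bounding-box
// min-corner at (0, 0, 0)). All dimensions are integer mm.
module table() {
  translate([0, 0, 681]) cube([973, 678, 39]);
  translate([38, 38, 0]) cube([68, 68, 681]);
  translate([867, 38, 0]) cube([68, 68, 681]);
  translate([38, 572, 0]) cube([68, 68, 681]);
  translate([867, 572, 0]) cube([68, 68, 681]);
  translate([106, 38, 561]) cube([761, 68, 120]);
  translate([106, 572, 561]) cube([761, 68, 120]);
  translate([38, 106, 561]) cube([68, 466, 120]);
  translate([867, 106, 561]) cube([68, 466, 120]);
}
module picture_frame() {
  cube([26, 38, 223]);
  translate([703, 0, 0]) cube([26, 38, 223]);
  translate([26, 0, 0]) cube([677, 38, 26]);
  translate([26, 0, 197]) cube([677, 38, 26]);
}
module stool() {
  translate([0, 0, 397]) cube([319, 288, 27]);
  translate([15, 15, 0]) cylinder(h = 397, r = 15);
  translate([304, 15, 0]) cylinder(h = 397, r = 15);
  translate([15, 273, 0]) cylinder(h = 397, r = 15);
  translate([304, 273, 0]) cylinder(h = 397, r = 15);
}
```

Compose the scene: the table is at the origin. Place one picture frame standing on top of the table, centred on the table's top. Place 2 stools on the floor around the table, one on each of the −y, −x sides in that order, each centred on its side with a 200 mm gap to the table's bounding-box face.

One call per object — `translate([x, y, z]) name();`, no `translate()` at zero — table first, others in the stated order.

table();
translate([122, 320, 720]) picture_frame();
translate([327, -488, 0]) stool();
translate([-519, 195, 0]) stool();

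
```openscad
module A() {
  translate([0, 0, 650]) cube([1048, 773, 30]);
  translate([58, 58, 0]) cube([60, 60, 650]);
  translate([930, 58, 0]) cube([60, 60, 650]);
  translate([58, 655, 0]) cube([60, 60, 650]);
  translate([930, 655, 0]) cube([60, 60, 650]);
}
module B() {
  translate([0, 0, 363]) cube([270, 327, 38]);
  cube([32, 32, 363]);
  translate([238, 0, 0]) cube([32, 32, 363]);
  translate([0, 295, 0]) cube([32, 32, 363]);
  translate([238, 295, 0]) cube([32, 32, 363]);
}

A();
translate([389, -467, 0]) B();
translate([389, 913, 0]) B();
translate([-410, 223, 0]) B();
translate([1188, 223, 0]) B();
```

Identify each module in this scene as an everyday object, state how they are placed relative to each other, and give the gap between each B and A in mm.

A is a table. B is a stool. Four stools sit around the table at the −y, +y, −x, +x sides. The gap between each stool and the table is 140 mm.

Each stool's nearest face is 140 mm from the table's bounding box.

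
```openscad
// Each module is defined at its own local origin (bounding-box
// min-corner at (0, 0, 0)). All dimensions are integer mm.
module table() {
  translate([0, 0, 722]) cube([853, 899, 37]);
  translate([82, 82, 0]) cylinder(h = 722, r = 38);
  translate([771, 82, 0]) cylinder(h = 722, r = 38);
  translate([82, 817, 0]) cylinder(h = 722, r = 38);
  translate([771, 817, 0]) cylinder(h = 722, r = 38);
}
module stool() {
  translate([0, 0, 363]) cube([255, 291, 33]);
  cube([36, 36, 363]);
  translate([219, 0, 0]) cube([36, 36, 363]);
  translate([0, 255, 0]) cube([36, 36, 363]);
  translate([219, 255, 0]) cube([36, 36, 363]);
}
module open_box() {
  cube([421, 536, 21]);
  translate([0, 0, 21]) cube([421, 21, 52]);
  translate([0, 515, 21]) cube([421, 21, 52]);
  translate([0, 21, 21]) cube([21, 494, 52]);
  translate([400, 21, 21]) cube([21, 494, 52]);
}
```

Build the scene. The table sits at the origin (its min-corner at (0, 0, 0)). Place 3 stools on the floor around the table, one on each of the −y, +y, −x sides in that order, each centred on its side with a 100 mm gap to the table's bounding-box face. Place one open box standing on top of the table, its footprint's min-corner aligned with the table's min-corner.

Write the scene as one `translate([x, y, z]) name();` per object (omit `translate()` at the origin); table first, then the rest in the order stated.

table();
translate([299, -391, 0]) stool();
translate([299, 999, 0]) stool();
translate([-355, 304, 0]) stool();
translate([0, 0, 759]) open_box();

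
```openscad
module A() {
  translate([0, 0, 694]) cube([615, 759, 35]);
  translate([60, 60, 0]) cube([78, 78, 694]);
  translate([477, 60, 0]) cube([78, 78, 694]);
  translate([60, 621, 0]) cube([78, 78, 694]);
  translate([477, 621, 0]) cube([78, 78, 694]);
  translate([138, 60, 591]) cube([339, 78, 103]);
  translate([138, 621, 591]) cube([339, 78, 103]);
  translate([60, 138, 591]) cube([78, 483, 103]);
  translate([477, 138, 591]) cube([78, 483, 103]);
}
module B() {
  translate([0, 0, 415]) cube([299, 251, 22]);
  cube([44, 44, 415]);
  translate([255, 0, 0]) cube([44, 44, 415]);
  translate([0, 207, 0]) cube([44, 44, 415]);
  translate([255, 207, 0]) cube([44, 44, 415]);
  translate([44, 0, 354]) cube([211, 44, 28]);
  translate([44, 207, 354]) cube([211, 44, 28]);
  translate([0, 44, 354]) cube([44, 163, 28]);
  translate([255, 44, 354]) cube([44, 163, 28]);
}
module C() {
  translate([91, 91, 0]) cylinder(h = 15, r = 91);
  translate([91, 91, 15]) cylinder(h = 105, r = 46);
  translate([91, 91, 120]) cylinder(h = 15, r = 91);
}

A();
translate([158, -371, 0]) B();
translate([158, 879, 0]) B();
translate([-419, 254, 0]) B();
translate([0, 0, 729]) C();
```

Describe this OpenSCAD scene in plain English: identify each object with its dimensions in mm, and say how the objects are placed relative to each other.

A is a table with a 615×759 mm rectangular top, 35 mm thick, top surface at z = 729 mm, supported by four 78×78 mm square legs, each inset 60 mm from the nearest pair of top edges, running from the floor. Four apron rails, 78 mm thick and 103 mm tall, run between adjacent legs with their top edges flush with the underside of the top and their outer faces flush with the legs' outer faces.

B is a four-legged stool. The seat is 299×251 mm, 22 mm thick, top at z = 437 mm. It stands on four square legs, each 44×44 mm in cross-section, from z = 0 to the seat underside, each flush with a corner of the seat. Four stretchers, 44 mm wide and 28 mm tall, connect adjacent legs with their undersides at z = 354 mm, each running between the inner faces of the legs it joins and aligned with the legs' outer faces on the other axis.

C is a spool: two coaxial disc flanges of radius 91 mm and thickness 15 mm, joined by a core cylinder of radius 46 mm and height 105 mm. The lower flange rests on z = 0 and the three cylinders share a vertical axis.

Three stools sit around the table at the −y, +y, −x sides. The spool is on top of the table.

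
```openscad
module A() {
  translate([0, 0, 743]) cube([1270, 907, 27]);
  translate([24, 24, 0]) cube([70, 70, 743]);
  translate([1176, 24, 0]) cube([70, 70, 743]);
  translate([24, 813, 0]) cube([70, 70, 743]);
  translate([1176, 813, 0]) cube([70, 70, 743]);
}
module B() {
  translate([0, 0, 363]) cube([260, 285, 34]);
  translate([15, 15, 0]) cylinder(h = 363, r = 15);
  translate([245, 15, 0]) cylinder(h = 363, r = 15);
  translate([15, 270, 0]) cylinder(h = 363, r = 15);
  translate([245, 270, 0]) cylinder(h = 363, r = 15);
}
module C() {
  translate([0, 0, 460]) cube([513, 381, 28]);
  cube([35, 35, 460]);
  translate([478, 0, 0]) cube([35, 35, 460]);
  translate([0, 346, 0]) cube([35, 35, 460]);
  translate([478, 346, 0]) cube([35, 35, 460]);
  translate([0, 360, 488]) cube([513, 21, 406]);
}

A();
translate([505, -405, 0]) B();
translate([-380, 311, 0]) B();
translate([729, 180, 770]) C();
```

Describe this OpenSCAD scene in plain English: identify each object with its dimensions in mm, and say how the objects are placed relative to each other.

A is a table: top 1270 mm (x) × 907 mm (y), 27 mm thick, upper face at z = 770 mm, on four 70×70 mm square legs, each inset 24 mm from the nearest pair of top edges, running from z = 0 to the bottom of the top.

B is a simple wooden stool: a rectangular seat 260 mm (x) by 285 mm (y), 34 mm thick, top face at z = 397 mm, on four round legs, each 30 mm in diameter. The legs rest on z = 0, each leg's axis is inset half a diameter from the nearest pair of seat edges (so the leg's bounding box is flush with the corner).

C is a chair: 513×381 mm seat, 28 mm thick, top at z = 488 mm, on four 35 mm square corner legs flush with the seat edges. A 21 mm thick backrest slab spans the full seat width, extending 406 mm above the seat top, its back face flush with the seat's +y edge.

Two stools sit around the table at the −y, −x sides. The chair is on top of the table.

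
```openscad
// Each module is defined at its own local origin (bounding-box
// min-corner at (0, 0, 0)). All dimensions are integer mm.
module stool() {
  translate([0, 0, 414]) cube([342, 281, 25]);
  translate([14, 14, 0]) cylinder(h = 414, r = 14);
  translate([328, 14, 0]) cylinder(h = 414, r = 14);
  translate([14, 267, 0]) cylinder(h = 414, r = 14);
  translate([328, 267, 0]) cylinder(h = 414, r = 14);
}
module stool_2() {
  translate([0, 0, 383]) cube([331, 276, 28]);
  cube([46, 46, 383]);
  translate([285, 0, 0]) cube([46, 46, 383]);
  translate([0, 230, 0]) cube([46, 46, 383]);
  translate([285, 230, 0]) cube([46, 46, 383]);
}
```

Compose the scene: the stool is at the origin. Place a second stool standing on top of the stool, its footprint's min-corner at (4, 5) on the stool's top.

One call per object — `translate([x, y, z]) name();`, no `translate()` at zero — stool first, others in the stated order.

stool();
translate([4, 5, 439]) stool_2();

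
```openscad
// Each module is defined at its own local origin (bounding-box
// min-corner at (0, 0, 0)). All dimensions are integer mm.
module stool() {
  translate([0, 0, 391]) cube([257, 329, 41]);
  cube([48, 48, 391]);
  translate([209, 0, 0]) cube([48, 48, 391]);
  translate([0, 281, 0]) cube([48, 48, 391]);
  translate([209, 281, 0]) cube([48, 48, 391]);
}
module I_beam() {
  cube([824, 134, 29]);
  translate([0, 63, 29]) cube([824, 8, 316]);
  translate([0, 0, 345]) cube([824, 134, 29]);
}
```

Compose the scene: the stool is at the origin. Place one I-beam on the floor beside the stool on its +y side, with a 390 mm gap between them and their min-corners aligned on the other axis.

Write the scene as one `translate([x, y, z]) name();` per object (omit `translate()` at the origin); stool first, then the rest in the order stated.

stool();
translate([0, 719, 0]) I_beam();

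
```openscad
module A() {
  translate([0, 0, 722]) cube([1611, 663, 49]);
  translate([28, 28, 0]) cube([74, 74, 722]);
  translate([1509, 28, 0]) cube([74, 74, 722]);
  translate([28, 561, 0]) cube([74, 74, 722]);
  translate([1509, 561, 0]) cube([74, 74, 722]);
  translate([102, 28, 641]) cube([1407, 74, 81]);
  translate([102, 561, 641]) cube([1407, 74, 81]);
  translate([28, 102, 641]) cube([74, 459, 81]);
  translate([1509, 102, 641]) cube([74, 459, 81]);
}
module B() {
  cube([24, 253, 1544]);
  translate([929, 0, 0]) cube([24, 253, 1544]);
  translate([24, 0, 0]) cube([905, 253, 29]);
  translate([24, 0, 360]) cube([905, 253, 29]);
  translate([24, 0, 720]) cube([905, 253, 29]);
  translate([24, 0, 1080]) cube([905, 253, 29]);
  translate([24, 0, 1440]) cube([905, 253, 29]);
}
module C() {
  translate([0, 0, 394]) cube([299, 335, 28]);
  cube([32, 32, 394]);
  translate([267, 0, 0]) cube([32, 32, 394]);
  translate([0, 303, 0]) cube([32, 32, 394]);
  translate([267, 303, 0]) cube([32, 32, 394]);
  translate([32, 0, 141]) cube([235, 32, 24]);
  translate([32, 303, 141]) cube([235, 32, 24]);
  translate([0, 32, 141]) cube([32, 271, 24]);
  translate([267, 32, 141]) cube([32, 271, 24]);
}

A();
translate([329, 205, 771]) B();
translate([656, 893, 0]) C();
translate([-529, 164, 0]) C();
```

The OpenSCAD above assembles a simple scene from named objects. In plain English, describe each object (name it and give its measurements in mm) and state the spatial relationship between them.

A is a rectangular dining table. The top is 1611×663×49 mm with its upper surface at z = 771 mm. It stands on four 74×74 mm square legs, each inset 28 mm from the nearest pair of top edges, running from the floor to the underside of the top. Four apron rails, 74 mm thick and 81 mm tall, run between adjacent legs with their top edges flush with the underside of the top and their outer faces flush with the legs' outer faces.

B is an open bookshelf. Two side panels, each 24 mm thick, 253 mm deep and 1544 mm tall, stand 953 mm apart (outside-to-outside). Between them sit 5 shelves, each 29 mm thick and 253 mm deep, spanning the full gap between the sides. The bottom shelf rests on the floor (its underside at z = 0) and the clear gap between one shelf's top and the next shelf's underside is 331 mm.

C is a simple wooden stool: a rectangular seat 299 mm (x) by 335 mm (y), 28 mm thick, top face at z = 422 mm, on four square legs, each 32×32 mm in cross-section. The legs rest on z = 0, each flush with a corner of the seat. Four stretchers, 32 mm wide and 24 mm tall, connect adjacent legs with their undersides at z = 141 mm, each running between the inner faces of the legs it joins and aligned with the legs' outer faces on the other axis.

The bookshelf is on top of the table, centred. Two stools sit around the table at the +y, −x sides.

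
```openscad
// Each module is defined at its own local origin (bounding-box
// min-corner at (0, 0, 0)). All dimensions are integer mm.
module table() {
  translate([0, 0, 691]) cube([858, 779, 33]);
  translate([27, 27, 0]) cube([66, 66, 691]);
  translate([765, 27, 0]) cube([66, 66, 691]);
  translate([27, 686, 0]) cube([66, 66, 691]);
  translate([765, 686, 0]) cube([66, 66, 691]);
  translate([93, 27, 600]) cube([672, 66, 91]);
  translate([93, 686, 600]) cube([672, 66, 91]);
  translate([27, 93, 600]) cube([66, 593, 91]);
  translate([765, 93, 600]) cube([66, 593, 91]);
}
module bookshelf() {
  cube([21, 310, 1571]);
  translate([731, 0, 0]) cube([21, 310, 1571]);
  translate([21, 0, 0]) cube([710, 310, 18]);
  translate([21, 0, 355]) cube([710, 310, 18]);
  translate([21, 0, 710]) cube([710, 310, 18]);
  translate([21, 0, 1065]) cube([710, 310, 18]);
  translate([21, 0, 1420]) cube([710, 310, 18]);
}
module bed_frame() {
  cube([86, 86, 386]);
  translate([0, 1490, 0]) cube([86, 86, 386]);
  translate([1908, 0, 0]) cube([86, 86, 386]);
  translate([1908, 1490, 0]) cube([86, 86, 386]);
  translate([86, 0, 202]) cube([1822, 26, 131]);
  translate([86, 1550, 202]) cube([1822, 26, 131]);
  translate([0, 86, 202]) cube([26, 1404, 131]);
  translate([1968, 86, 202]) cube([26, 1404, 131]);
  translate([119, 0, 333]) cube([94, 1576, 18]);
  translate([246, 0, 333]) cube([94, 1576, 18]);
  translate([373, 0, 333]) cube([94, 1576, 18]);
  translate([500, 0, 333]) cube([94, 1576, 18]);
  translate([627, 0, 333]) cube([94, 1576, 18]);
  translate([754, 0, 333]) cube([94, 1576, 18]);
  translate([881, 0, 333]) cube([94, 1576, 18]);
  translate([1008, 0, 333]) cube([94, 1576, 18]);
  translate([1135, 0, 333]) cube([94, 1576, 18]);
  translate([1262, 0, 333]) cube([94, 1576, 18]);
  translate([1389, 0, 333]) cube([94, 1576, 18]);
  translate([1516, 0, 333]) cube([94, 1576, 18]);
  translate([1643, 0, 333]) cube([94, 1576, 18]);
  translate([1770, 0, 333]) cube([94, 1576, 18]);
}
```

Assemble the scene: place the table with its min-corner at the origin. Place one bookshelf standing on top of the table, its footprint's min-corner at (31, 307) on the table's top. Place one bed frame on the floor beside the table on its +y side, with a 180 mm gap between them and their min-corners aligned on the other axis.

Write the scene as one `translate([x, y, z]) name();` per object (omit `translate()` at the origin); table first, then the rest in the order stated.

table();
translate([31, 307, 724]) bookshelf();
translate([0, 959, 0]) bed_frame();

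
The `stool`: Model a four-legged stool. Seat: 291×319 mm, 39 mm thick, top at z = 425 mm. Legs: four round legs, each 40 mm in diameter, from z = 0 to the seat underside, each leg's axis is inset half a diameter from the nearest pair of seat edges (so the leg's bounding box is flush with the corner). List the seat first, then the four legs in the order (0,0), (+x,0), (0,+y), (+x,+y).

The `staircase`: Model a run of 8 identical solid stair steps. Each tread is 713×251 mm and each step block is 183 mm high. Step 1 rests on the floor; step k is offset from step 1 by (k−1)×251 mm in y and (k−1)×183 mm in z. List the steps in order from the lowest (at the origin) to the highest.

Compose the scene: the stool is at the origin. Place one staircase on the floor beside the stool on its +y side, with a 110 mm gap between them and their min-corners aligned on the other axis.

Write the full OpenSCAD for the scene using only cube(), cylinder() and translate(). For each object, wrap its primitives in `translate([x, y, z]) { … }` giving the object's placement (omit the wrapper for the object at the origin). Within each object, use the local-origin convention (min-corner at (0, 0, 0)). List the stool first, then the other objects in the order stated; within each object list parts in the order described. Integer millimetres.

translate([0, 0, 386]) cube([291, 319, 39]);
translate([20, 20, 0]) cylinder(h = 386, r = 20);
translate([271, 20, 0]) cylinder(h = 386, r = 20);
translate([20, 299, 0]) cylinder(h = 386, r = 20);
translate([271, 299, 0]) cylinder(h = 386, r = 20);
translate([0, 429, 0]) {
  cube([713, 251, 183]);
  translate([0, 251, 183]) cube([713, 251, 183]);
  translate([0, 502, 366]) cube([713, 251, 183]);
  translate([0, 753, 549]) cube([713, 251, 183]);
  translate([0, 1004, 732]) cube([713, 251, 183]);
  translate([0, 1255, 915]) cube([713, 251, 183]);
  translate([0, 1506, 1098]) cube([713, 251, 183]);
  translate([0, 1757, 1281]) cube([713, 251, 183]);
}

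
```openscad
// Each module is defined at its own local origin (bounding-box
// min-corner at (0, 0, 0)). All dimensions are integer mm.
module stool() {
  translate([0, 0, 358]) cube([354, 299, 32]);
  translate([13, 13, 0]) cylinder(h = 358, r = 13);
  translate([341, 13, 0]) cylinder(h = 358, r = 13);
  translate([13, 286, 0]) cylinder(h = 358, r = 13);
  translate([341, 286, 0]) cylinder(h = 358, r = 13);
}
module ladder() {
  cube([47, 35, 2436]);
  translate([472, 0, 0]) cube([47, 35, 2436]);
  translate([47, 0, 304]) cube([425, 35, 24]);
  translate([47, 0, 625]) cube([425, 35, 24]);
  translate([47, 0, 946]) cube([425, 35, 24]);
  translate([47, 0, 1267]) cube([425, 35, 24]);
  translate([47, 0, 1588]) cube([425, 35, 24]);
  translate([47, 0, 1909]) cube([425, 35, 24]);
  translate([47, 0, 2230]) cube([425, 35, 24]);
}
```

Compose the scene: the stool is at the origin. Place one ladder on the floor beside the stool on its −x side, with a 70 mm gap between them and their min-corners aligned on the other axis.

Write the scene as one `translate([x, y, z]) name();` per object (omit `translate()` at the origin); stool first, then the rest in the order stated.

stool();
translate([-589, 0, 0]) ladder();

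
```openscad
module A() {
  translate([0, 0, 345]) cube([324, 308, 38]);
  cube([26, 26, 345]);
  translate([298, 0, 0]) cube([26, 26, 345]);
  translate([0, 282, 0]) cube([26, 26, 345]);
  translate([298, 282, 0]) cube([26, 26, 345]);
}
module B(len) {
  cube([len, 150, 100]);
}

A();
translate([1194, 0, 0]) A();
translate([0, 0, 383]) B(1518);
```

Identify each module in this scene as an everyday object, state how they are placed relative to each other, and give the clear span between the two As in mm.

Second stool starts at x = 1194; first ends at x = 324; clear span = 1194 − 324 = 870 mm.

A is a stool. B is a beam. A beam spans the tops of two stools. The clear span between the two stools is 870 mm.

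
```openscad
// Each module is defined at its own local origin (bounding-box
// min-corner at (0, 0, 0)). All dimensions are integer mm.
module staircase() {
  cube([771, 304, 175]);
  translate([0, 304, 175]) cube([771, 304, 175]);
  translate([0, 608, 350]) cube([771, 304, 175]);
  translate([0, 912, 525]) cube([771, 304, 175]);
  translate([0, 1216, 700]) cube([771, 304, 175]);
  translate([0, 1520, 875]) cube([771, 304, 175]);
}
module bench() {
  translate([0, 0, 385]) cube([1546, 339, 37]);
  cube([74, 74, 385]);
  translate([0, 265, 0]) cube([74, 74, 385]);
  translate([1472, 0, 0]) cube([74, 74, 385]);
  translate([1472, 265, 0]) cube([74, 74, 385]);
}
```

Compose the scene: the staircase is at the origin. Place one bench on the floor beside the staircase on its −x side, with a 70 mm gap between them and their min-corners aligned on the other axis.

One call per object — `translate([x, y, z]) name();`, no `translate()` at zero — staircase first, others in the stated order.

staircase();
translate([-1616, 0, 0]) bench();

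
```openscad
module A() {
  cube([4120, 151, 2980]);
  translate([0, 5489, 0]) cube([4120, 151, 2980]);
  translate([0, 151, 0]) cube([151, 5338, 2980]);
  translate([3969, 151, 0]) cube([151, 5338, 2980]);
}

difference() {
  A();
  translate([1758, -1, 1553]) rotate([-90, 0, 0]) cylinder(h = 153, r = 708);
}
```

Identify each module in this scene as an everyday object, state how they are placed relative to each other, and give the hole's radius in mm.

A is a house frame. The house frame has a circular hole through its front wall. The hole's radius is 708 mm.

The subtracted cylinder has r = 708 mm.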